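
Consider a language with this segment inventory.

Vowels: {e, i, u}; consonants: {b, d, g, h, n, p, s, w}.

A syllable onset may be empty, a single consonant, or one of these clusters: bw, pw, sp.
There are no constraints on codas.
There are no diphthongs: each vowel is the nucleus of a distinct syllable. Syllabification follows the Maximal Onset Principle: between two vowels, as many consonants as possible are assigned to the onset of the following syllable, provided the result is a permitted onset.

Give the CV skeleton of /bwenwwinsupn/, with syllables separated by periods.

The vowels are e, i, u — 3 nuclei, so 3 syllables.
/e…i/ gap (V1→V2): /nww/ splits as /nw/ + /w/ (/w/ is the longest suffix that is a licit onset).
/i…u/ gap (V2→V3): cluster /ns/ — the longest permitted-onset suffix is /s/; onset = /s/, preceding coda = /n/.
So the parse is bwenw.win.supn.
Mapping each syllable to C/V: /bwenw/ → CCVCC, /win/ → CVC, /supn/ → CVCC.

CCVCC.CVC.CVCC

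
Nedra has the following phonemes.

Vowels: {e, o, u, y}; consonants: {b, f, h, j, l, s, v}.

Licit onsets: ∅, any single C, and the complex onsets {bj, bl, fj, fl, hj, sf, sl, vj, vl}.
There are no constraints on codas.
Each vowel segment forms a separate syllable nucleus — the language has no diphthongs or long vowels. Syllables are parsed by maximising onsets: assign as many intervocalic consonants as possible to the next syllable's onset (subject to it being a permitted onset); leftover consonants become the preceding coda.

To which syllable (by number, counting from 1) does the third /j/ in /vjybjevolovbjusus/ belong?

The vowels are y, e, o, o, u, u — 6 nuclei, so 6 syllables.
/y…e/ gap (V1→V2): cluster /bj/ — /bj/ is itself a permitted onset, so the whole cluster goes right; preceding coda = ∅.
/e…o/ gap (V2→V3): /v/ → onset of the next syllable (single consonants are always licit onsets).
/o…o/ gap (V3→V4): /l/ → onset of the next syllable (single consonants are always licit onsets).
/o…u/ gap (V4→V5): cluster /vbj/ — the longest permitted-onset suffix is /bj/; onset = /bj/, preceding coda = /v/.
/u…u/ gap (V5→V6): /s/ → onset of the next syllable (single consonants are always licit onsets).
So the parse is vjy.bje.vo.lov.bju.sus.
The third /j/ is in the onset of syllable 5 (/bju/).

5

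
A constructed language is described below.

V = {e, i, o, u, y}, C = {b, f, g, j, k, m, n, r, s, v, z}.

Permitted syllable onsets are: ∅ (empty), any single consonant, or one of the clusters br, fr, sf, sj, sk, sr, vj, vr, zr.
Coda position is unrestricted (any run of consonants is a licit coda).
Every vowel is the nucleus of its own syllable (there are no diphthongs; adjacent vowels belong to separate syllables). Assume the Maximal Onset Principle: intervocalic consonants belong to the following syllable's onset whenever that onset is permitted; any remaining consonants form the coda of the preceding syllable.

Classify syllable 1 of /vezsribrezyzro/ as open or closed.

Vowels present: e, i, e, y, o; each is a nucleus, giving 5 syllables.
Between /e/ (V1) and /i/ (V2): /zsr/; trying suffixes from longest down, /sr/ is the first permitted one, so coda /z/ | onset /sr/.
Between /i/ (V2) and /e/ (V3): cluster /br/ — /br/ is itself a permitted onset, so the whole cluster goes right; preceding coda = ∅.
Between /e/ (V3) and /y/ (V4): /z/ is a single consonant, so it becomes the next onset.
Between /y/ (V4) and /o/ (V5): /zr/ — entire cluster is a permitted onset → onset /zr/, coda ∅.
Putting it together: vez.sri.bre.zy.zro.
Syllable 1 is /vez/ with coda /z/, so it is closed.

closed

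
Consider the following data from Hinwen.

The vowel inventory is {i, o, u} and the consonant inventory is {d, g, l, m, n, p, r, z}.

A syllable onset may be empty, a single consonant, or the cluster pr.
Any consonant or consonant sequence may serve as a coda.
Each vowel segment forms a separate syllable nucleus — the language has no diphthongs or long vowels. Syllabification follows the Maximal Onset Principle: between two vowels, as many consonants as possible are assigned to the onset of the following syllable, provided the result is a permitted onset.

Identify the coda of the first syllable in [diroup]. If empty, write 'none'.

none

Nuclei (vowels): i, o, u → 3 syllables.
/i…o/ gap (V1→V2): /r/ → onset of the next syllable (single consonants are always licit onsets).
/o…u/ gap (V2→V3): hiatus — the boundary sits between the two vowels.
Putting it together: di.ro.up.
Syllable 1 is /di/: onset /d/, nucleus /i/, coda ∅.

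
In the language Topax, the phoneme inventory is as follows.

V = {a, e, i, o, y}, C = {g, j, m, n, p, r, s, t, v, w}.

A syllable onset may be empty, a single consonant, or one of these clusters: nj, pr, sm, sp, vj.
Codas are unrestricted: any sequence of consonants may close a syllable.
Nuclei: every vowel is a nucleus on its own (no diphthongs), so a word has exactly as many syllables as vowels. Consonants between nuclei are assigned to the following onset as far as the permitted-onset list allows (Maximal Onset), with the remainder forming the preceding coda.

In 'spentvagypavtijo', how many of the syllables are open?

4

Nuclei (vowels): e, a, y, a, i, o → 6 syllables.
σ1/σ2 boundary: /ntv/ splits as /nt/ + /v/ (/v/ is the longest suffix that is a licit onset).
σ2/σ3 boundary: /g/ → onset of the next syllable (single consonants are always licit onsets).
σ3/σ4 boundary: just /p/ — single C goes to the following onset.
σ4/σ5 boundary: cluster /vt/ — the longest permitted-onset suffix is /t/; onset = /t/, preceding coda = /v/.
σ5/σ6 boundary: /j/ is a single consonant, so it becomes the next onset.
Putting it together: spent.va.gy.pav.ti.jo.
Classifying each syllable: /spent/ (closed), /va/ (open), /gy/ (open), /pav/ (closed), /ti/ (open), /jo/ (open).
Open syllables: 4.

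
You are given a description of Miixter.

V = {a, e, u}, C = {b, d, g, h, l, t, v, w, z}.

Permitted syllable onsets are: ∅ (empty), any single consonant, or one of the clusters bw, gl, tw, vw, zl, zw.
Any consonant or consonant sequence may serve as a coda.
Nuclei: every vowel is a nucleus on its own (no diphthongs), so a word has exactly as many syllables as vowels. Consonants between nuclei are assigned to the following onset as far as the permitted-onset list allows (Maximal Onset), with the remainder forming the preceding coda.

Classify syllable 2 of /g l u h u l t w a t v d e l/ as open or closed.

The vowels are u, u, a, e — 4 nuclei, so 4 syllables.
Between /u/ (V1) and /u/ (V2): /h/ → onset of the next syllable (single consonants are always licit onsets).
Between /u/ (V2) and /a/ (V3): /ltw/; trying suffixes from longest down, /tw/ is the first permitted one, so coda /l/ | onset /tw/.
Between /a/ (V3) and /e/ (V4): /tvd/ — longest licit onset from the right is /d/, leaving /tv/ as coda.
So the parse is glu.hul.twatv.del.
Syllable 2 is /hul/ with coda /l/, so it is closed.

closed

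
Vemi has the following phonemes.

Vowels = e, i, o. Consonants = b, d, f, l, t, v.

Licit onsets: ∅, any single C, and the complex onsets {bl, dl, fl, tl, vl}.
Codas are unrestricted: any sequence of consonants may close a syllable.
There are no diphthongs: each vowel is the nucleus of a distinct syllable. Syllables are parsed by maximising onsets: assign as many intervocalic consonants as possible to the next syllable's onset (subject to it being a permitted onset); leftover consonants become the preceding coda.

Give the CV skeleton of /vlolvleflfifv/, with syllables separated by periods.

CCVC.CCVCC.CVCC

Nuclei (vowels): o, e, i → 3 syllables.
/o…e/ gap (V1→V2): cluster /lvl/ — the longest permitted-onset suffix is /vl/; onset = /vl/, preceding coda = /l/.
/e…i/ gap (V2→V3): cluster /flf/ — the longest permitted-onset suffix is /f/; onset = /f/, preceding coda = /fl/.
Putting it together: vlol.vlefl.fifv.
Mapping each syllable to C/V: /vlol/ → CCVC, /vlefl/ → CCVCC, /fifv/ → CVCC.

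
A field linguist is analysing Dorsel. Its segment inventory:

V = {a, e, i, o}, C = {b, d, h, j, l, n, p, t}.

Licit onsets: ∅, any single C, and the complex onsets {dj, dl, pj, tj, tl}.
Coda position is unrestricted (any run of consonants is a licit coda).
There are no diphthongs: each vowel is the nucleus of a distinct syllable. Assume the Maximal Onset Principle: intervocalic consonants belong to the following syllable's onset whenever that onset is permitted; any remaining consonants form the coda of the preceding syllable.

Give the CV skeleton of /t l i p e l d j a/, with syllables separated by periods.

CCV.CVC.CCV

Nuclei (vowels): i, e, a → 3 syllables.
σ1/σ2 boundary: /p/ → onset of the next syllable (single consonants are always licit onsets).
σ2/σ3 boundary: /ldj/ splits as /l/ + /dj/ (/dj/ is the longest suffix that is a licit onset).
Putting it together: tli.pel.dja.
Mapping each syllable to C/V: /tli/ → CCV, /pel/ → CVC, /dja/ → CCV.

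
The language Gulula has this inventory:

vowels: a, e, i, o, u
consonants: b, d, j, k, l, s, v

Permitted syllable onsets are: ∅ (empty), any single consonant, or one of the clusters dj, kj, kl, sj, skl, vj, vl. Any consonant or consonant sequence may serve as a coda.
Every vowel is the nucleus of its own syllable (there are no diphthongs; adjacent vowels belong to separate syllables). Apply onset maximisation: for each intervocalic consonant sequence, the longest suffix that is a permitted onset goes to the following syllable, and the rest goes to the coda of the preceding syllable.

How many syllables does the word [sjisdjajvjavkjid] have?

Nuclei (vowels): i, a, a, i → 4 syllables.

4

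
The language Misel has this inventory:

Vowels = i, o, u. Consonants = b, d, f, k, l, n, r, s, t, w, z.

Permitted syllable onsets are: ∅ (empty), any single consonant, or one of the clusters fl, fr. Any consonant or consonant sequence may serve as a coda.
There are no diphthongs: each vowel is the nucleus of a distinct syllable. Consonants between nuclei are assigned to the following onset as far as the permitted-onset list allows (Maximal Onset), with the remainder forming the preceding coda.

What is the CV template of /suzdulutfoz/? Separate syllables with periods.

The vowels are u, u, u, o — 4 nuclei, so 4 syllables.
Between /u/ (V1) and /u/ (V2): cluster /zd/ — the longest permitted-onset suffix is /d/; onset = /d/, preceding coda = /z/.
Between /u/ (V2) and /u/ (V3): /l/ is a single consonant, so it becomes the next onset.
Between /u/ (V3) and /o/ (V4): /tf/ — longest licit onset from the right is /f/, leaving /t/ as coda.
Syllabification: suz.du.lut.foz.
Mapping each syllable to C/V: /suz/ → CVC, /du/ → CV, /lut/ → CVC, /foz/ → CVC.

CVC.CV.CVC.CVC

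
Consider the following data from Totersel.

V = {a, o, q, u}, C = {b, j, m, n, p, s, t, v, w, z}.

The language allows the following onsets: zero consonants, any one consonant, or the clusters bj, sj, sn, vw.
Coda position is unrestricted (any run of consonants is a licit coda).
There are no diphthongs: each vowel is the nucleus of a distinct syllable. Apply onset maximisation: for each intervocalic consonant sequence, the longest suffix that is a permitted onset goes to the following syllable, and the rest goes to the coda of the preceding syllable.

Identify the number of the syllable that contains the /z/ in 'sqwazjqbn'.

2

Nuclei (vowels): q, a, q → 3 syllables.
σ1/σ2 boundary: just /w/ — single C goes to the following onset.
σ2/σ3 boundary: /zj/ splits as /z/ + /j/ (/j/ is the longest suffix that is a licit onset).
Syllabification: sq.waz.jqbn.
The /z/ is in the coda of syllable 2 (/waz/).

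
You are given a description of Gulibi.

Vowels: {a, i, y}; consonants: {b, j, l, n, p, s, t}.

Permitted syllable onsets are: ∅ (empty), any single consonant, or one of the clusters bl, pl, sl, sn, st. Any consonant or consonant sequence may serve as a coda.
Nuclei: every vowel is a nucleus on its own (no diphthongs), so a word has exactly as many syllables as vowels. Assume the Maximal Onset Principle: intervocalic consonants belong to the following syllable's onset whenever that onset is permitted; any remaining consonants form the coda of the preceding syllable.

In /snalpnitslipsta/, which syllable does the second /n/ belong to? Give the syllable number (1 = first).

The vowels are a, i, i, a — 4 nuclei, so 4 syllables.
σ1/σ2 boundary: /lpn/ — longest licit onset from the right is /n/, leaving /lp/ as coda.
σ2/σ3 boundary: /tsl/ splits as /t/ + /sl/ (/sl/ is the longest suffix that is a licit onset).
σ3/σ4 boundary: /pst/ splits as /p/ + /st/ (/st/ is the longest suffix that is a licit onset).
Putting it together: snalp.nit.slip.sta.
The second /n/ is in the onset of syllable 2 (/nit/).

2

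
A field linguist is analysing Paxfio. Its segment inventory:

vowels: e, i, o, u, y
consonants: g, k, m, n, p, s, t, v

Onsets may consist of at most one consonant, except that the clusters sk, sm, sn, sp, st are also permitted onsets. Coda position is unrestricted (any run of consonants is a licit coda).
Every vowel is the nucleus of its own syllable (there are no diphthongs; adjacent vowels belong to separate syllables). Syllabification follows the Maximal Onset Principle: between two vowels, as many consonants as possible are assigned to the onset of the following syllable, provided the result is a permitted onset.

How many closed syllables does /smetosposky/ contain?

0

Vowels present: e, o, o, y; each is a nucleus, giving 4 syllables.
σ1/σ2 boundary: /t/ → onset of the next syllable (single consonants are always licit onsets).
σ2/σ3 boundary: /sp/ — entire cluster is a permitted onset → onset /sp/, coda ∅.
σ3/σ4 boundary: cluster /sk/ — /sk/ is itself a permitted onset, so the whole cluster goes right; preceding coda = ∅.
Putting it together: sme.to.spo.sky.
Classifying each syllable: /sme/ (open), /to/ (open), /spo/ (open), /sky/ (open).
Closed syllables: 0.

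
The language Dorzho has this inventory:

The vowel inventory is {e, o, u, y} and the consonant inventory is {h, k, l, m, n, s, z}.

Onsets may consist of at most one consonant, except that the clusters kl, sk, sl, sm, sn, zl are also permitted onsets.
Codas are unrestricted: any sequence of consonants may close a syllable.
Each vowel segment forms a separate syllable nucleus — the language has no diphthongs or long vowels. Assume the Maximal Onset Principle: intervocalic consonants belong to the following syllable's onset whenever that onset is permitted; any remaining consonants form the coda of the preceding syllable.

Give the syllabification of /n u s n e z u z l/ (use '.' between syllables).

Nuclei (vowels): u, e, u → 3 syllables.
V1 /u/ – V2 /e/: /sn/ is a licit onset in full, so it all attaches to the next syllable.
V2 /e/ – V3 /u/: /z/ is a single consonant, so it becomes the next onset.

nu.sne.zuzl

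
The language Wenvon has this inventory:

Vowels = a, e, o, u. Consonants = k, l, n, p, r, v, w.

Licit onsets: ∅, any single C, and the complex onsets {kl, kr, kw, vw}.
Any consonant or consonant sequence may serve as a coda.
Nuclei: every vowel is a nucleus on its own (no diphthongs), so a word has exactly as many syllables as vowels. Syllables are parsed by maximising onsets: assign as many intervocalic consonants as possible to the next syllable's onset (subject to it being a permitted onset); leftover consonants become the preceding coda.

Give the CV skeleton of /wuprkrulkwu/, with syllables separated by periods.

CVCC.CCVC.CCV

The vowels are u, u, u — 3 nuclei, so 3 syllables.
V1 /u/ – V2 /u/: /prkr/ splits as /pr/ + /kr/ (/kr/ is the longest suffix that is a licit onset).
V2 /u/ – V3 /u/: /lkw/ — longest licit onset from the right is /kw/, leaving /l/ as coda.
Putting it together: wupr.krul.kwu.
Mapping each syllable to C/V: /wupr/ → CVCC, /krul/ → CCVC, /kwu/ → CCV.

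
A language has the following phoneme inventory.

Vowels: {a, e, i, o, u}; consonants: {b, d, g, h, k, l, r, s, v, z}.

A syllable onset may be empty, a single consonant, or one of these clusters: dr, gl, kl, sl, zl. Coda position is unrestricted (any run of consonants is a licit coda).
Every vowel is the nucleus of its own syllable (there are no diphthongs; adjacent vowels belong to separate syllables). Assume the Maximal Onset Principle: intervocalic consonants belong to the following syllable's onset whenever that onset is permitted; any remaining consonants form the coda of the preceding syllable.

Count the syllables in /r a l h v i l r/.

2

Nuclei (vowels): a, i → 2 syllables.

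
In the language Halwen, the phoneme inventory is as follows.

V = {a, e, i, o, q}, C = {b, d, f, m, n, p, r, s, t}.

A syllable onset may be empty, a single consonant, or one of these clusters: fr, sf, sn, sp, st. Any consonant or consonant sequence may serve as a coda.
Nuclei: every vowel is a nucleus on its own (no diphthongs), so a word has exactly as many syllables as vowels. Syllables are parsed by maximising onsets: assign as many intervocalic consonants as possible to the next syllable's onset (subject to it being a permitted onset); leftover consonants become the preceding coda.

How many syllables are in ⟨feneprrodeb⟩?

4

The vowels are e, e, o, e — 4 nuclei, so 4 syllables.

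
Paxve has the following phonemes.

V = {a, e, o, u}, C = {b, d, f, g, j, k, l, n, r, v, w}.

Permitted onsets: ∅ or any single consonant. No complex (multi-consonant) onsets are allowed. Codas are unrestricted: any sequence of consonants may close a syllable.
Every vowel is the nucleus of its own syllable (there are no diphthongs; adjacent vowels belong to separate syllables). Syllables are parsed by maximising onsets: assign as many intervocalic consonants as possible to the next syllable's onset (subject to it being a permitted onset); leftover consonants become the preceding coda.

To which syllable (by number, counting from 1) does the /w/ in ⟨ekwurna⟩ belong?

The vowels are e, u, a — 3 nuclei, so 3 syllables.
Between /e/ (V1) and /u/ (V2): /kw/; trying suffixes from longest down, /w/ is the first permitted one, so coda /k/ | onset /w/.
Between /u/ (V2) and /a/ (V3): /rn/ — longest licit onset from the right is /n/, leaving /r/ as coda.
So the parse is ek.wur.na.
The /w/ is in the onset of syllable 2 (/wur/).

2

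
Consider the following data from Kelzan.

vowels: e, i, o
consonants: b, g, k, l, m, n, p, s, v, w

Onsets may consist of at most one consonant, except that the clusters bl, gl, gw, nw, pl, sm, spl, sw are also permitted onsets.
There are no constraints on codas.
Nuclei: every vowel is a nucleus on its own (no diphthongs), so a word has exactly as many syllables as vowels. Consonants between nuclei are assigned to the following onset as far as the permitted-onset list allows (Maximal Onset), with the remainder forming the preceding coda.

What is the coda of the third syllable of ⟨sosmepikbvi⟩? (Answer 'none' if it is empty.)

kb

Nuclei (vowels): o, e, i, i → 4 syllables.
/o…e/ gap (V1→V2): cluster /sm/ — /sm/ is itself a permitted onset, so the whole cluster goes right; preceding coda = ∅.
/e…i/ gap (V2→V3): just /p/ — single C goes to the following onset.
/i…i/ gap (V3→V4): /kbv/ splits as /kb/ + /v/ (/v/ is the longest suffix that is a licit onset).
Syllabification: so.sme.pikb.vi.
Syllable 3 is /pikb/: onset /p/, nucleus /i/, coda /kb/.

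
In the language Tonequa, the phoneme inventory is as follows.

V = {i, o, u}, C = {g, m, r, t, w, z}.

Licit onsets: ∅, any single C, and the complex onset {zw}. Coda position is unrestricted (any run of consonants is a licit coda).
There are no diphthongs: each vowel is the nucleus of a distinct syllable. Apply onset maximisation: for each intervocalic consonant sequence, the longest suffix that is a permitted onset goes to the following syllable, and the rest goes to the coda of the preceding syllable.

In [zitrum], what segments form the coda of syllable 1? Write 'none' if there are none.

t

The vowels are i, u — 2 nuclei, so 2 syllables.
Between /i/ (V1) and /u/ (V2): /tr/ — longest licit onset from the right is /r/, leaving /t/ as coda.
Putting it together: zit.rum.
Syllable 1 is /zit/: onset /z/, nucleus /i/, coda /t/.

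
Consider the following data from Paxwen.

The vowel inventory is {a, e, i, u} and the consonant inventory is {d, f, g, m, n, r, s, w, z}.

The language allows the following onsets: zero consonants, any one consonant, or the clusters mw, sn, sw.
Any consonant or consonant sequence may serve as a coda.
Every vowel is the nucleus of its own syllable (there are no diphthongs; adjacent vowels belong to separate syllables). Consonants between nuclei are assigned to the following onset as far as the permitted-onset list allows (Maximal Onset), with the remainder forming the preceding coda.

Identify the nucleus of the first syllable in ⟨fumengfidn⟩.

The vowels are u, e, i — 3 nuclei, so 3 syllables.
The first nucleus (vowel 1 from the left) is /u/.

u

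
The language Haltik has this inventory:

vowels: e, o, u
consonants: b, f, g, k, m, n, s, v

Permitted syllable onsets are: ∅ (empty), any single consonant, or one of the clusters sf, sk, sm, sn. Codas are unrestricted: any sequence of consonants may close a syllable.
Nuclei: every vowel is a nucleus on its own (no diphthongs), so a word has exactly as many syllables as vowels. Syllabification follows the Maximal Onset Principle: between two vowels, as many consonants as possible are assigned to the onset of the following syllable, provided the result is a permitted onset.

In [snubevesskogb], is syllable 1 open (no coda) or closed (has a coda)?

Nuclei (vowels): u, e, e, o → 4 syllables.
/u…e/ gap (V1→V2): /b/ → onset of the next syllable (single consonants are always licit onsets).
/e…e/ gap (V2→V3): /v/ is a single consonant, so it becomes the next onset.
/e…o/ gap (V3→V4): /ssk/; trying suffixes from longest down, /sk/ is the first permitted one, so coda /s/ | onset /sk/.
Result: snu.be.ves.skogb.
Syllable 1 is /snu/; it ends in its nucleus with no coda, so it is open.

open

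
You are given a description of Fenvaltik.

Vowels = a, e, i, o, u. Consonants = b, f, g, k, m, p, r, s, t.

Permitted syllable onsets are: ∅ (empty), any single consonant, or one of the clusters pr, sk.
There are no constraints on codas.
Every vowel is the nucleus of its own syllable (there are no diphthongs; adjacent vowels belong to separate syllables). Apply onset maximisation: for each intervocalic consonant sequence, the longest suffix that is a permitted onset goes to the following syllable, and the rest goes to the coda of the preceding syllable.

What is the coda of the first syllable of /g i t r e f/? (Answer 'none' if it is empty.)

Vowels present: i, e; each is a nucleus, giving 2 syllables.
/i…e/ gap (V1→V2): /tr/; trying suffixes from longest down, /r/ is the first permitted one, so coda /t/ | onset /r/.
So the parse is git.ref.
Syllable 1 is /git/: onset /g/, nucleus /i/, coda /t/.

t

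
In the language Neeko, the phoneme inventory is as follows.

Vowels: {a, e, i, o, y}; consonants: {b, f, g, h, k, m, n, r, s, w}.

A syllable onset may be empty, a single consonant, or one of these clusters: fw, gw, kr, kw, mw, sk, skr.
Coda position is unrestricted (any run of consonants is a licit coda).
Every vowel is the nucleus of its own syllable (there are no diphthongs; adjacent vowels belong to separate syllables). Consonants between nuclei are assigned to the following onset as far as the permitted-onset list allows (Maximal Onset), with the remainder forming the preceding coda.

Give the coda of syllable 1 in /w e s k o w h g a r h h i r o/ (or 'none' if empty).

none

Vowels present: e, o, a, i, o; each is a nucleus, giving 5 syllables.
Between /e/ (V1) and /o/ (V2): /sk/ is a licit onset in full, so it all attaches to the next syllable.
Between /o/ (V2) and /a/ (V3): /whg/ — longest licit onset from the right is /g/, leaving /wh/ as coda.
Between /a/ (V3) and /i/ (V4): /rhh/ — longest licit onset from the right is /h/, leaving /rh/ as coda.
Between /i/ (V4) and /o/ (V5): /r/ is a single consonant, so it becomes the next onset.
So the parse is we.skowh.garh.hi.ro.
Syllable 1 is /we/: onset /w/, nucleus /e/, coda ∅.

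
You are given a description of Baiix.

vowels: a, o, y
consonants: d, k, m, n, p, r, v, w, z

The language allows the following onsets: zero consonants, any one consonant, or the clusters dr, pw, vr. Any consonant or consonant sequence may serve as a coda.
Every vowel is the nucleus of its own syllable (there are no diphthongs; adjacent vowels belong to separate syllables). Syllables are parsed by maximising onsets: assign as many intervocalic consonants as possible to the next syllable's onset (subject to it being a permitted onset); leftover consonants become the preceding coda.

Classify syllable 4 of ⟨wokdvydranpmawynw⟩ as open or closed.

open

The vowels are o, y, a, a, y — 5 nuclei, so 5 syllables.
σ1/σ2 boundary: /kdv/ splits as /kd/ + /v/ (/v/ is the longest suffix that is a licit onset).
σ2/σ3 boundary: /dr/ — entire cluster is a permitted onset → onset /dr/, coda ∅.
σ3/σ4 boundary: /npm/ — longest licit onset from the right is /m/, leaving /np/ as coda.
σ4/σ5 boundary: just /w/ — single C goes to the following onset.
Syllabification: wokd.vy.dranp.ma.wynw.
Syllable 4 is /ma/; it ends in its nucleus with no coda, so it is open.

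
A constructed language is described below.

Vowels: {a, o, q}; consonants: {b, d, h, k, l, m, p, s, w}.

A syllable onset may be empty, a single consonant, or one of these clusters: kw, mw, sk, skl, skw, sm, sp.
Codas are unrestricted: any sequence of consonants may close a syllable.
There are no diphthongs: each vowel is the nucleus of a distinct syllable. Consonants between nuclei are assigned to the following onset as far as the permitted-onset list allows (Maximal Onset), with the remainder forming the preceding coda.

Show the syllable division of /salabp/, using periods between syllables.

Vowels present: a, a; each is a nucleus, giving 2 syllables.
/a…a/ gap (V1→V2): /l/ → onset of the next syllable (single consonants are always licit onsets).

sa.labp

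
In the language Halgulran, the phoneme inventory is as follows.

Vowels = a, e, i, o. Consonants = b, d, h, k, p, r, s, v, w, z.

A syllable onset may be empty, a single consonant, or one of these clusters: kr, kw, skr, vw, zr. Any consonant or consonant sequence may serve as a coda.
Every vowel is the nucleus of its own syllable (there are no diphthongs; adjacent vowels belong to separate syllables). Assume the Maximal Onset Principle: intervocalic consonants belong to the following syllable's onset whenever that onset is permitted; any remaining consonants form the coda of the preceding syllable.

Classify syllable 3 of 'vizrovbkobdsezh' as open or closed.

The vowels are i, o, o, e — 4 nuclei, so 4 syllables.
Between /i/ (V1) and /o/ (V2): /zr/ — entire cluster is a permitted onset → onset /zr/, coda ∅.
Between /o/ (V2) and /o/ (V3): /vbk/ splits as /vb/ + /k/ (/k/ is the longest suffix that is a licit onset).
Between /o/ (V3) and /e/ (V4): /bds/; trying suffixes from longest down, /s/ is the first permitted one, so coda /bd/ | onset /s/.
Result: vi.zrovb.kobd.sezh.
Syllable 3 is /kobd/ with coda /bd/, so it is closed.

closed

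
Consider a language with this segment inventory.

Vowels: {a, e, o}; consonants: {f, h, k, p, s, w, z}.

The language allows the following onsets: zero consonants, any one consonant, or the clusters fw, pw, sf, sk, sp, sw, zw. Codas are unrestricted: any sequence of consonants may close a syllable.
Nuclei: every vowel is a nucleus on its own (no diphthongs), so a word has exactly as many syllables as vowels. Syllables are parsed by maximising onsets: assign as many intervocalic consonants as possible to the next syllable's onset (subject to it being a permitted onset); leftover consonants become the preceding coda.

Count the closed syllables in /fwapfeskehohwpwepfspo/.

Nuclei (vowels): a, e, e, o, e, o → 6 syllables.
σ1/σ2 boundary: cluster /pf/ — the longest permitted-onset suffix is /f/; onset = /f/, preceding coda = /p/.
σ2/σ3 boundary: cluster /sk/ — /sk/ is itself a permitted onset, so the whole cluster goes right; preceding coda = ∅.
σ3/σ4 boundary: /h/ is a single consonant, so it becomes the next onset.
σ4/σ5 boundary: cluster /hwpw/ — the longest permitted-onset suffix is /pw/; onset = /pw/, preceding coda = /hw/.
σ5/σ6 boundary: /pfsp/; trying suffixes from longest down, /sp/ is the first permitted one, so coda /pf/ | onset /sp/.
So the parse is fwap.fe.ske.hohw.pwepf.spo.
Classifying each syllable: /fwap/ (closed), /fe/ (open), /ske/ (open), /hohw/ (closed), /pwepf/ (closed), /spo/ (open).
Closed syllables: 3.

3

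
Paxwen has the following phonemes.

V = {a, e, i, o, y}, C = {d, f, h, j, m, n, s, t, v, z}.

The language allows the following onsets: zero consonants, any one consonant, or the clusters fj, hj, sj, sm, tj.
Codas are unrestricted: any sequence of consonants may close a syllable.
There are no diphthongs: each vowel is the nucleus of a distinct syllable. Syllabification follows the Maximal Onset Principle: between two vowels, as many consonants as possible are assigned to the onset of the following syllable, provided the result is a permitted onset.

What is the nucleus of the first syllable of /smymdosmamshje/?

y

The vowels are y, o, a, e — 4 nuclei, so 4 syllables.
The first nucleus (vowel 1 from the left) is /y/.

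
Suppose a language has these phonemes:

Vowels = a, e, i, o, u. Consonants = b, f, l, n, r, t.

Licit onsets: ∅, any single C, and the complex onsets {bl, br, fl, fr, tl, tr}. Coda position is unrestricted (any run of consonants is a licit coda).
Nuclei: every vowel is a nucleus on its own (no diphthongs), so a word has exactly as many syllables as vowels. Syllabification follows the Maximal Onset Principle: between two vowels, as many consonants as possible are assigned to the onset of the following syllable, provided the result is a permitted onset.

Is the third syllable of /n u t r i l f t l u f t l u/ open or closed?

closed

The vowels are u, i, u, u — 4 nuclei, so 4 syllables.
/u…i/ gap (V1→V2): /tr/ is a licit onset in full, so it all attaches to the next syllable.
/i…u/ gap (V2→V3): /lftl/ — longest licit onset from the right is /tl/, leaving /lf/ as coda.
/u…u/ gap (V3→V4): /ftl/; trying suffixes from longest down, /tl/ is the first permitted one, so coda /f/ | onset /tl/.
Result: nu.trilf.tluf.tlu.
Syllable 3 is /tluf/ with coda /f/, so it is closed.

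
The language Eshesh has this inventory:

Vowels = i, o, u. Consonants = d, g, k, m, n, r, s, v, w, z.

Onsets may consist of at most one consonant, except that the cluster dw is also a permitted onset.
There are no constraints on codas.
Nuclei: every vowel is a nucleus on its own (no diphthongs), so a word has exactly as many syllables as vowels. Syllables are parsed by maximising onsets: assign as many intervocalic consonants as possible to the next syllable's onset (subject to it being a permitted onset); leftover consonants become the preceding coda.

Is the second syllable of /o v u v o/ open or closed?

open

The vowels are o, u, o — 3 nuclei, so 3 syllables.
Between /o/ (V1) and /u/ (V2): /v/ → onset of the next syllable (single consonants are always licit onsets).
Between /u/ (V2) and /o/ (V3): /v/ → onset of the next syllable (single consonants are always licit onsets).
Syllabification: o.vu.vo.
Syllable 2 is /vu/; it ends in its nucleus with no coda, so it is open.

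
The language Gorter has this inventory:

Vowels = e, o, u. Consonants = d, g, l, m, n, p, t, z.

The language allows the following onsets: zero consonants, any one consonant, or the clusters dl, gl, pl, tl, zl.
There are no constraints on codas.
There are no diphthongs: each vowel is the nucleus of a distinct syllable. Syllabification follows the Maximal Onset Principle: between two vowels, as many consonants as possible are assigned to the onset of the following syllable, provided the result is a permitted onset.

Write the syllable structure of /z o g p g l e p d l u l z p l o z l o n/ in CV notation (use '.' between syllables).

CVCC.CCVC.CCVCC.CCV.CCVC

The vowels are o, e, u, o, o — 5 nuclei, so 5 syllables.
σ1/σ2 boundary: /gpgl/ — longest licit onset from the right is /gl/, leaving /gp/ as coda.
σ2/σ3 boundary: /pdl/ splits as /p/ + /dl/ (/dl/ is the longest suffix that is a licit onset).
σ3/σ4 boundary: /lzpl/ splits as /lz/ + /pl/ (/pl/ is the longest suffix that is a licit onset).
σ4/σ5 boundary: /zl/ is a licit onset in full, so it all attaches to the next syllable.
Result: zogp.glep.dlulz.plo.zlon.
Mapping each syllable to C/V: /zogp/ → CVCC, /glep/ → CCVC, /dlulz/ → CCVCC, /plo/ → CCV, /zlon/ → CCVC.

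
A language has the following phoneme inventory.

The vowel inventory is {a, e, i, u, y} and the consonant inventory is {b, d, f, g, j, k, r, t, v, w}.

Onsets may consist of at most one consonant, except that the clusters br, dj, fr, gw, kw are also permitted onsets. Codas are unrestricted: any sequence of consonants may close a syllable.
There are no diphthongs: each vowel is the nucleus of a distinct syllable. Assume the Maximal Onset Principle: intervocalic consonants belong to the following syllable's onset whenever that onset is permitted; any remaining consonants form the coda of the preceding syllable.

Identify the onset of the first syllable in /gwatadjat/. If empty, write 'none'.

gw

Nuclei (vowels): a, a, a → 3 syllables.
V1 /a/ – V2 /a/: /t/ is a single consonant, so it becomes the next onset.
V2 /a/ – V3 /a/: /dj/ — entire cluster is a permitted onset → onset /dj/, coda ∅.
Putting it together: gwa.ta.djat.
Syllable 1 is /gwa/: onset /gw/, nucleus /a/, coda ∅.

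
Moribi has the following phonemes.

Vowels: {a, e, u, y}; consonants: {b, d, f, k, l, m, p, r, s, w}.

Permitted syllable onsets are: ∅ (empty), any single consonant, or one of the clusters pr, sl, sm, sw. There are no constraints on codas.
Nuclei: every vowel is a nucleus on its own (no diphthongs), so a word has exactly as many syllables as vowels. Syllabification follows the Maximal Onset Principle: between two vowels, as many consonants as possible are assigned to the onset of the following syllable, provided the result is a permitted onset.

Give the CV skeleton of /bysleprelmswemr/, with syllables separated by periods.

CV.CCV.CCVCC.CCVCC

The vowels are y, e, e, e — 4 nuclei, so 4 syllables.
Between /y/ (V1) and /e/ (V2): /sl/ — entire cluster is a permitted onset → onset /sl/, coda ∅.
Between /e/ (V2) and /e/ (V3): /pr/ is a licit onset in full, so it all attaches to the next syllable.
Between /e/ (V3) and /e/ (V4): cluster /lmsw/ — the longest permitted-onset suffix is /sw/; onset = /sw/, preceding coda = /lm/.
Result: by.sle.prelm.swemr.
Mapping each syllable to C/V: /by/ → CV, /sle/ → CCV, /prelm/ → CCVCC, /swemr/ → CCVCC.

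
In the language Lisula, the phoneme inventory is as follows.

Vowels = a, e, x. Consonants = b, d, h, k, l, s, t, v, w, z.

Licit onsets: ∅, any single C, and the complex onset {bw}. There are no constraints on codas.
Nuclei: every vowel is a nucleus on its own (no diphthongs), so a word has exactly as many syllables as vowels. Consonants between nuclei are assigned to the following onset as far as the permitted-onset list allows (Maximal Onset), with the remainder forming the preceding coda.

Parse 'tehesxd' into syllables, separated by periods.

te.he.sxd

Vowels present: e, e, x; each is a nucleus, giving 3 syllables.
σ1/σ2 boundary: /h/ is a single consonant, so it becomes the next onset.
σ2/σ3 boundary: /s/ is a single consonant, so it becomes the next onset.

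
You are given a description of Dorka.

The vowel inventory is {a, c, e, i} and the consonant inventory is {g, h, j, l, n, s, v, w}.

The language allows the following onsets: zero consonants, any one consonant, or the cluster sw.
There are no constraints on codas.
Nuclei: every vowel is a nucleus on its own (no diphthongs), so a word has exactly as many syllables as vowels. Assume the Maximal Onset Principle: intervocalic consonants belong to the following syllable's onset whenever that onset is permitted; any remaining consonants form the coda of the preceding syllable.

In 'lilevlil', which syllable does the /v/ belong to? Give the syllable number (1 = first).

2

Vowels present: i, e, i; each is a nucleus, giving 3 syllables.
Between /i/ (V1) and /e/ (V2): /l/ → onset of the next syllable (single consonants are always licit onsets).
Between /e/ (V2) and /i/ (V3): /vl/ — longest licit onset from the right is /l/, leaving /v/ as coda.
So the parse is li.lev.lil.
The /v/ is in the coda of syllable 2 (/lev/).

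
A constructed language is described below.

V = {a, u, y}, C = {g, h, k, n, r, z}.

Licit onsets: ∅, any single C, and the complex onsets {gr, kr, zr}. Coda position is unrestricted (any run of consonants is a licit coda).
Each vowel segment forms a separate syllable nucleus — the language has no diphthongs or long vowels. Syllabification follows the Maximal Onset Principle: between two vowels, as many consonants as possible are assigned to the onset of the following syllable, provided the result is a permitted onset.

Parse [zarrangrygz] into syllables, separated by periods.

Nuclei (vowels): a, a, y → 3 syllables.
Between /a/ (V1) and /a/ (V2): /rr/; trying suffixes from longest down, /r/ is the first permitted one, so coda /r/ | onset /r/.
Between /a/ (V2) and /y/ (V3): cluster /ngr/ — the longest permitted-onset suffix is /gr/; onset = /gr/, preceding coda = /n/.

zar.ran.grygz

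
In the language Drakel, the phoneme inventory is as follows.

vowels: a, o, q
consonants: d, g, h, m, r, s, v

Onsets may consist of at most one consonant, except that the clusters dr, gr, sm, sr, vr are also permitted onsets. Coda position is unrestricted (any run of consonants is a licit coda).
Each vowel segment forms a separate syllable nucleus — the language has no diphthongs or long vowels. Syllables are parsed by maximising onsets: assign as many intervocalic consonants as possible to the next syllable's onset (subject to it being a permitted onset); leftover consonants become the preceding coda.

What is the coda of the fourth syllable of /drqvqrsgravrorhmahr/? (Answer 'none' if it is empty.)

rh

The vowels are q, q, a, o, a — 5 nuclei, so 5 syllables.
σ1/σ2 boundary: just /v/ — single C goes to the following onset.
σ2/σ3 boundary: /rsgr/; trying suffixes from longest down, /gr/ is the first permitted one, so coda /rs/ | onset /gr/.
σ3/σ4 boundary: /vr/ is a licit onset in full, so it all attaches to the next syllable.
σ4/σ5 boundary: /rhm/ splits as /rh/ + /m/ (/m/ is the longest suffix that is a licit onset).
Putting it together: drq.vqrs.gra.vrorh.mahr.
Syllable 4 is /vrorh/: onset /vr/, nucleus /o/, coda /rh/.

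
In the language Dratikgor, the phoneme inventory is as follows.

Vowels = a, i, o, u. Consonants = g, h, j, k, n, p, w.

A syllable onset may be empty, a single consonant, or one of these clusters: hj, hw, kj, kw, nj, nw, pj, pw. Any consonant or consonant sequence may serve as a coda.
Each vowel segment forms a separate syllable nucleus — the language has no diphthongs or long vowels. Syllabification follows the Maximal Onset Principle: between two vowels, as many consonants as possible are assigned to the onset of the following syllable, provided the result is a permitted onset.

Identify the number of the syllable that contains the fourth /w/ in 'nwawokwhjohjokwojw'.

5

Nuclei (vowels): a, o, o, o, o → 5 syllables.
V1 /a/ – V2 /o/: just /w/ — single C goes to the following onset.
V2 /o/ – V3 /o/: cluster /kwhj/ — the longest permitted-onset suffix is /hj/; onset = /hj/, preceding coda = /kw/.
V3 /o/ – V4 /o/: /hj/ — entire cluster is a permitted onset → onset /hj/, coda ∅.
V4 /o/ – V5 /o/: /kw/ — entire cluster is a permitted onset → onset /kw/, coda ∅.
So the parse is nwa.wokw.hjo.hjo.kwojw.
The fourth /w/ is in the onset of syllable 5 (/kwojw/).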